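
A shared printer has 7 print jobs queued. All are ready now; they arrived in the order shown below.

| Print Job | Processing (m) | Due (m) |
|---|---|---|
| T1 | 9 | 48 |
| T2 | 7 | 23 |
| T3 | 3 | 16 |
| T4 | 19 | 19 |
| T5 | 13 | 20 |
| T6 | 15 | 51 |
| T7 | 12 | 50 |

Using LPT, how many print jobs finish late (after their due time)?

LPT (decreasing processing time): T4 T6 T5 T7 T1 T2 T3.
T4: 0→19, due 19, tardiness 0
T6: 19→34, due 51, tardiness 0
T5: 34→47, due 20, tardiness 27
T7: 47→59, due 50, tardiness 9
T1: 59→68, due 48, tardiness 20
T2: 68→75, due 23, tardiness 52
T3: 75→78, due 16, tardiness 62
Late print jobs: 5.

5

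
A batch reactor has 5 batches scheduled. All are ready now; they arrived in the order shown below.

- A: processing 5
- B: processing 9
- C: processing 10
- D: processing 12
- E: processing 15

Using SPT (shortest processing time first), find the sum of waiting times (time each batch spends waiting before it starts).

79

SPT (increasing processing time): A B C D E.
A: waits 0, runs 0→5
B: waits 5, runs 5→14
C: waits 14, runs 14→24
D: waits 24, runs 24→36
E: waits 36, runs 36→51
Sum = 0+5+14+24+36 = 79.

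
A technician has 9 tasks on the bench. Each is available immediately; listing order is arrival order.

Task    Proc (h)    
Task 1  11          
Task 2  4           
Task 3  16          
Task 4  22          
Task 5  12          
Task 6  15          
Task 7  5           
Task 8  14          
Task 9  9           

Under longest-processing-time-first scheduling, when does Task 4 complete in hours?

LPT (decreasing processing time): Task 4 Task 3 Task 6 Task 8 Task 5 Task 1 Task 9 Task 7 Task 2.
Task 4: 0→22

22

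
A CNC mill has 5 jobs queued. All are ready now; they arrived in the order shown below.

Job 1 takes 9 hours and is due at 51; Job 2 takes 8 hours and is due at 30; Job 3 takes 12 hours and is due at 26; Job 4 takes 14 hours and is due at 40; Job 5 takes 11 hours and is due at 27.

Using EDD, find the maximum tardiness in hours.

EDD (increasing due date): Job 3 Job 5 Job 2 Job 4 Job 1.
Job 3: 0→12, due 26, tardiness 0
Job 5: 12→23, due 27, tardiness 0
Job 2: 23→31, due 30, tardiness 1
Job 4: 31→45, due 40, tardiness 5
Job 1: 45→54, due 51, tardiness 3
Maximum = 5.

5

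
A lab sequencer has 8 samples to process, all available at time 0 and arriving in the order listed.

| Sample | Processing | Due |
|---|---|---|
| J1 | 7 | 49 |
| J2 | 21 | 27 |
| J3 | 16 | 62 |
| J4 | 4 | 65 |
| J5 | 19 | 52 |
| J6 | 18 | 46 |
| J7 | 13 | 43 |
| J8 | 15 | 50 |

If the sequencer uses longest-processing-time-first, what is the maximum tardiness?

60

LPT (decreasing processing time): J2 J5 J6 J3 J8 J7 J1 J4.
J2: 0→21, due 27, tardiness 0
J5: 21→40, due 52, tardiness 0
J6: 40→58, due 46, tardiness 12
J3: 58→74, due 62, tardiness 12
J8: 74→89, due 50, tardiness 39
J7: 89→102, due 43, tardiness 59
J1: 102→109, due 49, tardiness 60
J4: 109→113, due 65, tardiness 48
Maximum = 60.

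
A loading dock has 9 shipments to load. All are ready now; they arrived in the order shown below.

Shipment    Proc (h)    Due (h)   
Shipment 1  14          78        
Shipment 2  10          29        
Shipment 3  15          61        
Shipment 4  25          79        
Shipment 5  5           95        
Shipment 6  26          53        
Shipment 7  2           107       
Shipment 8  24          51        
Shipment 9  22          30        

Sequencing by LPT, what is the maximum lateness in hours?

107

LPT (decreasing processing time): Shipment 6 Shipment 4 Shipment 8 Shipment 9 Shipment 3 Shipment 1 Shipment 2 Shipment 5 Shipment 7.
Shipment 6: 0→26, due 53, lateness -27
Shipment 4: 26→51, due 79, lateness -28
Shipment 8: 51→75, due 51, lateness 24
Shipment 9: 75→97, due 30, lateness 67
Shipment 3: 97→112, due 61, lateness 51
Shipment 1: 112→126, due 78, lateness 48
Shipment 2: 126→136, due 29, lateness 107
Shipment 5: 136→141, due 95, lateness 46
Shipment 7: 141→143, due 107, lateness 36
Maximum = 107.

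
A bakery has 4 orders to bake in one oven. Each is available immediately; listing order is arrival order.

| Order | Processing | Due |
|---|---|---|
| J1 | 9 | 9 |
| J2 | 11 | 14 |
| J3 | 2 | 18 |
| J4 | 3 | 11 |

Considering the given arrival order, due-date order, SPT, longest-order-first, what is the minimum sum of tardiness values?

FIFO (arrival order): J1 J2 J3 J4.
J1: 0→9, due 9, tardiness 0
J2: 9→20, due 14, tardiness 6
J3: 20→22, due 18, tardiness 4
J4: 22→25, due 11, tardiness 14
Sum = 0+6+4+14 = 24.
EDD (increasing due date): J1 J4 J2 J3.
J1: 0→9, due 9, tardiness 0
J4: 9→12, due 11, tardiness 1
J2: 12→23, due 14, tardiness 9
J3: 23→25, due 18, tardiness 7
Sum = 0+1+9+7 = 17.
SPT (increasing processing time): J3 J4 J1 J2.
J3: 0→2, due 18, tardiness 0
J4: 2→5, due 11, tardiness 0
J1: 5→14, due 9, tardiness 5
J2: 14→25, due 14, tardiness 11
Sum = 0+0+5+11 = 16.
LPT (decreasing processing time): J2 J1 J4 J3.
J2: 0→11, due 14, tardiness 0
J1: 11→20, due 9, tardiness 11
J4: 20→23, due 11, tardiness 12
J3: 23→25, due 18, tardiness 7
Sum = 0+11+12+7 = 30.
FIFO 24, EDD 17, SPT 16, LPT 30 → minimum 16.

16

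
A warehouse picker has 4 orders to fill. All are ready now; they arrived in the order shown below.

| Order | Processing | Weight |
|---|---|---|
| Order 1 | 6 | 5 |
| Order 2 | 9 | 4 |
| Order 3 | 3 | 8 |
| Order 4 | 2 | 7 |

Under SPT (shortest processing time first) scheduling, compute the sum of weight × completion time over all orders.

189

SPT (increasing processing time): Order 4 Order 3 Order 1 Order 2.
Order 4: finishes 2, weight 7, w·C = 14
Order 3: finishes 5, weight 8, w·C = 40
Order 1: finishes 11, weight 5, w·C = 55
Order 2: finishes 20, weight 4, w·C = 80
Sum = 14+40+55+80 = 189.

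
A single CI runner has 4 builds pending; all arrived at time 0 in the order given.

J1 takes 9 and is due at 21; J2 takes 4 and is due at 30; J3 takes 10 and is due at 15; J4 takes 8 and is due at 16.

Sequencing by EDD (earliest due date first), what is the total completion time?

86

EDD (increasing due date): J3 J4 J1 J2.
J3: 0→10
J4: 10→18
J1: 18→27
J2: 27→31
Sum = 10+18+27+31 = 86.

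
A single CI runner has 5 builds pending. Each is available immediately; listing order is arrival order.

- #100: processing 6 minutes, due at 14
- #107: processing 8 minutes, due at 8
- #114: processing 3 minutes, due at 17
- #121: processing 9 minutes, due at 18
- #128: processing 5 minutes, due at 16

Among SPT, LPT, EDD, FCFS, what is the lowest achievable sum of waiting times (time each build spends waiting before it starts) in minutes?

47

SPT (increasing processing time): #114 #128 #100 #107 #121.
#114: waits 0, runs 0→3
#128: waits 3, runs 3→8
#100: waits 8, runs 8→14
#107: waits 14, runs 14→22
#121: waits 22, runs 22→31
Sum = 0+3+8+14+22 = 47.
LPT (decreasing processing time): #121 #107 #100 #128 #114.
#121: waits 0, runs 0→9
#107: waits 9, runs 9→17
#100: waits 17, runs 17→23
#128: waits 23, runs 23→28
#114: waits 28, runs 28→31
Sum = 0+9+17+23+28 = 77.
EDD (increasing due date): #107 #100 #128 #114 #121.
#107: waits 0, runs 0→8
#100: waits 8, runs 8→14
#128: waits 14, runs 14→19
#114: waits 19, runs 19→22
#121: waits 22, runs 22→31
Sum = 0+8+14+19+22 = 63.
FIFO (arrival order): #100 #107 #114 #121 #128.
#100: waits 0, runs 0→6
#107: waits 6, runs 6→14
#114: waits 14, runs 14→17
#121: waits 17, runs 17→26
#128: waits 26, runs 26→31
Sum = 0+6+14+17+26 = 63.
SPT 47, LPT 77, EDD 63, FIFO 63 → minimum 47.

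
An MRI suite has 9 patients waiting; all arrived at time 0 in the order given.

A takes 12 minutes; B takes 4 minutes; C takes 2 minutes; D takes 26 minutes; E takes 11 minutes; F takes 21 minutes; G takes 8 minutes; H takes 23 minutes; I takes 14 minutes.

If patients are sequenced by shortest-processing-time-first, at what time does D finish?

121

SPT (increasing processing time): C B G E A I F H D.
C: 0→2
B: 2→6
G: 6→14
E: 14→25
A: 25→37
I: 37→51
F: 51→72
H: 72→95
D: 95→121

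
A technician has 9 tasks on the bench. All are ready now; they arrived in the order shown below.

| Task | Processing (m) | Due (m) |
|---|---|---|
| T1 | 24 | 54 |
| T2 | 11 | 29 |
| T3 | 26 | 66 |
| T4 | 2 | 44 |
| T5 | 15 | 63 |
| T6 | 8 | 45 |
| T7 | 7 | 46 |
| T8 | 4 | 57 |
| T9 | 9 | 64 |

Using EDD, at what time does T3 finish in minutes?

106

EDD (increasing due date): T2 T4 T6 T7 T1 T8 T5 T9 T3.
T2: 0→11
T4: 11→13
T6: 13→21
T7: 21→28
T1: 28→52
T8: 52→56
T5: 56→71
T9: 71→80
T3: 80→106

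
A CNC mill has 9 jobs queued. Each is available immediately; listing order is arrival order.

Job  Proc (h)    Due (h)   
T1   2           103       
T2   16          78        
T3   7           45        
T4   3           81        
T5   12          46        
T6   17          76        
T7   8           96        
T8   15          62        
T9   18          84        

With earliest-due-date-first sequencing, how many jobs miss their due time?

1

EDD (increasing due date): T3 T5 T8 T6 T2 T4 T9 T7 T1.
T3: 0→7, due 45, tardiness 0
T5: 7→19, due 46, tardiness 0
T8: 19→34, due 62, tardiness 0
T6: 34→51, due 76, tardiness 0
T2: 51→67, due 78, tardiness 0
T4: 67→70, due 81, tardiness 0
T9: 70→88, due 84, tardiness 4
T7: 88→96, due 96, tardiness 0
T1: 96→98, due 103, tardiness 0
Late jobs: 1.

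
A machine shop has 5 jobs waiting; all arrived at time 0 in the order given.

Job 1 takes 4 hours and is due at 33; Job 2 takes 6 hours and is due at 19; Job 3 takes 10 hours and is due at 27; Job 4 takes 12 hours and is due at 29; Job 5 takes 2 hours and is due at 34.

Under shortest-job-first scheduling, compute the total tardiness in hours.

SPT (increasing processing time): Job 5 Job 1 Job 2 Job 3 Job 4.
Job 5: 0→2, due 34, tardiness 0
Job 1: 2→6, due 33, tardiness 0
Job 2: 6→12, due 19, tardiness 0
Job 3: 12→22, due 27, tardiness 0
Job 4: 22→34, due 29, tardiness 5
Sum = 0+0+0+0+5 = 5.

5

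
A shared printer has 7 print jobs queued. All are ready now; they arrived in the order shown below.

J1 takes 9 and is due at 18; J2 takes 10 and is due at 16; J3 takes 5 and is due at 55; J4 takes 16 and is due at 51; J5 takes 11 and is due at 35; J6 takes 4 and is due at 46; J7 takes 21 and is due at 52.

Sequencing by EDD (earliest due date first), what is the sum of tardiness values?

41

EDD (increasing due date): J2 J1 J5 J6 J4 J7 J3.
J2: 0→10, due 16, tardiness 0
J1: 10→19, due 18, tardiness 1
J5: 19→30, due 35, tardiness 0
J6: 30→34, due 46, tardiness 0
J4: 34→50, due 51, tardiness 0
J7: 50→71, due 52, tardiness 19
J3: 71→76, due 55, tardiness 21
Sum = 0+1+0+0+0+19+21 = 41.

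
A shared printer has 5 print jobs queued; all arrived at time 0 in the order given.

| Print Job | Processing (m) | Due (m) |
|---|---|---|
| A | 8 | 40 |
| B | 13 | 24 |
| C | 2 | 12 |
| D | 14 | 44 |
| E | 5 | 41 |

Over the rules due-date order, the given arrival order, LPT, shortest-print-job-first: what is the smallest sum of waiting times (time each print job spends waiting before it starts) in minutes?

EDD (increasing due date): C B A E D.
C: waits 0, runs 0→2
B: waits 2, runs 2→15
A: waits 15, runs 15→23
E: waits 23, runs 23→28
D: waits 28, runs 28→42
Sum = 0+2+15+23+28 = 68.
FIFO (arrival order): A B C D E.
A: waits 0, runs 0→8
B: waits 8, runs 8→21
C: waits 21, runs 21→23
D: waits 23, runs 23→37
E: waits 37, runs 37→42
Sum = 0+8+21+23+37 = 89.
LPT (decreasing processing time): D B A E C.
D: waits 0, runs 0→14
B: waits 14, runs 14→27
A: waits 27, runs 27→35
E: waits 35, runs 35→40
C: waits 40, runs 40→42
Sum = 0+14+27+35+40 = 116.
SPT (increasing processing time): C E A B D.
C: waits 0, runs 0→2
E: waits 2, runs 2→7
A: waits 7, runs 7→15
B: waits 15, runs 15→28
D: waits 28, runs 28→42
Sum = 0+2+7+15+28 = 52.
EDD 68, FIFO 89, LPT 116, SPT 52 → minimum 52.

52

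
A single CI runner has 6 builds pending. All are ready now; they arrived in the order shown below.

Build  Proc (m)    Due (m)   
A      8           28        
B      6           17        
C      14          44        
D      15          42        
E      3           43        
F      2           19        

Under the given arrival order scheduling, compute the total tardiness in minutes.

33

FIFO (arrival order): A B C D E F.
A: 0→8, due 28, tardiness 0
B: 8→14, due 17, tardiness 0
C: 14→28, due 44, tardiness 0
D: 28→43, due 42, tardiness 1
E: 43→46, due 43, tardiness 3
F: 46→48, due 19, tardiness 29
Sum = 0+0+0+1+3+29 = 33.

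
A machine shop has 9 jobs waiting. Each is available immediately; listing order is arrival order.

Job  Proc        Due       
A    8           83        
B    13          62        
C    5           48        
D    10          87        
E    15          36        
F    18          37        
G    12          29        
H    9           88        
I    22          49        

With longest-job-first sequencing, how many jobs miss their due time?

LPT (decreasing processing time): I F E B G D H A C.
I: 0→22, due 49, tardiness 0
F: 22→40, due 37, tardiness 3
E: 40→55, due 36, tardiness 19
B: 55→68, due 62, tardiness 6
G: 68→80, due 29, tardiness 51
D: 80→90, due 87, tardiness 3
H: 90→99, due 88, tardiness 11
A: 99→107, due 83, tardiness 24
C: 107→112, due 48, tardiness 64
Late jobs: 8.

8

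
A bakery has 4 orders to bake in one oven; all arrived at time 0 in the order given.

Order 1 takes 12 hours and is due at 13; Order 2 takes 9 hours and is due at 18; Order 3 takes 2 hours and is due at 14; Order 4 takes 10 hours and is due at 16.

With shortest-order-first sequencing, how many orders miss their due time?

2

SPT (increasing processing time): Order 3 Order 2 Order 4 Order 1.
Order 3: 0→2, due 14, tardiness 0
Order 2: 2→11, due 18, tardiness 0
Order 4: 11→21, due 16, tardiness 5
Order 1: 21→33, due 13, tardiness 20
Late orders: 2.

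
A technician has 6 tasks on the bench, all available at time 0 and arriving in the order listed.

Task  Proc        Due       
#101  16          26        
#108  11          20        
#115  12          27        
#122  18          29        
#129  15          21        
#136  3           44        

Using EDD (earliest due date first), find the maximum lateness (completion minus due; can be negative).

EDD (increasing due date): #108 #129 #101 #115 #122 #136.
#108: 0→11, due 20, lateness -9
#129: 11→26, due 21, lateness 5
#101: 26→42, due 26, lateness 16
#115: 42→54, due 27, lateness 27
#122: 54→72, due 29, lateness 43
#136: 72→75, due 44, lateness 31
Maximum = 43.

43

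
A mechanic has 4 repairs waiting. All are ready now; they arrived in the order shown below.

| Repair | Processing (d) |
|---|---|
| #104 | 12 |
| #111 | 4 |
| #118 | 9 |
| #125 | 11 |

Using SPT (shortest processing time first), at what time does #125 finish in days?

SPT (increasing processing time): #111 #118 #125 #104.
#111: 0→4
#118: 4→13
#125: 13→24

24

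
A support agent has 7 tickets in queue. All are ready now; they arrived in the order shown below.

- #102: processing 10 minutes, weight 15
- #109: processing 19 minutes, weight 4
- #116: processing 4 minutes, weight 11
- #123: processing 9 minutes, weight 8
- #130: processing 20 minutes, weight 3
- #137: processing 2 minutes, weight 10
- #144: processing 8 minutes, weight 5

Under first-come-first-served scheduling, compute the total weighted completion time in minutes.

2151

FIFO (arrival order): #102 #109 #116 #123 #130 #137 #144.
#102: finishes 10, weight 15, w·C = 150
#109: finishes 29, weight 4, w·C = 116
#116: finishes 33, weight 11, w·C = 363
#123: finishes 42, weight 8, w·C = 336
#130: finishes 62, weight 3, w·C = 186
#137: finishes 64, weight 10, w·C = 640
#144: finishes 72, weight 5, w·C = 360
Sum = 150+116+363+336+186+640+360 = 2151.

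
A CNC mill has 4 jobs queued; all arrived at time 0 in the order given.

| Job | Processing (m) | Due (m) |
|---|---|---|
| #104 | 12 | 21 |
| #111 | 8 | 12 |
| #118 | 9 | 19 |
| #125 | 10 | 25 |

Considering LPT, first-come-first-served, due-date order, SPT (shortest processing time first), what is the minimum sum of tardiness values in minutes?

20

LPT (decreasing processing time): #104 #125 #118 #111.
#104: 0→12, due 21, tardiness 0
#125: 12→22, due 25, tardiness 0
#118: 22→31, due 19, tardiness 12
#111: 31→39, due 12, tardiness 27
Sum = 0+0+12+27 = 39.
FIFO (arrival order): #104 #111 #118 #125.
#104: 0→12, due 21, tardiness 0
#111: 12→20, due 12, tardiness 8
#118: 20→29, due 19, tardiness 10
#125: 29→39, due 25, tardiness 14
Sum = 0+8+10+14 = 32.
EDD (increasing due date): #111 #118 #104 #125.
#111: 0→8, due 12, tardiness 0
#118: 8→17, due 19, tardiness 0
#104: 17→29, due 21, tardiness 8
#125: 29→39, due 25, tardiness 14
Sum = 0+0+8+14 = 22.
SPT (increasing processing time): #111 #118 #125 #104.
#111: 0→8, due 12, tardiness 0
#118: 8→17, due 19, tardiness 0
#125: 17→27, due 25, tardiness 2
#104: 27→39, due 21, tardiness 18
Sum = 0+0+2+18 = 20.
LPT 39, FIFO 32, EDD 22, SPT 20 → minimum 20.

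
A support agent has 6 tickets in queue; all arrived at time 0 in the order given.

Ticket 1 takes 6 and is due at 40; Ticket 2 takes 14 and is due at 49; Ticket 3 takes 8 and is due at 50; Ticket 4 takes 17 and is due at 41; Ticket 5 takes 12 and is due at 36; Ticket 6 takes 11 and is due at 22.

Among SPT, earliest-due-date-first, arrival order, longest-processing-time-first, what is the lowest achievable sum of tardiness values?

33

SPT (increasing processing time): Ticket 1 Ticket 3 Ticket 6 Ticket 5 Ticket 2 Ticket 4.
Ticket 1: 0→6, due 40, tardiness 0
Ticket 3: 6→14, due 50, tardiness 0
Ticket 6: 14→25, due 22, tardiness 3
Ticket 5: 25→37, due 36, tardiness 1
Ticket 2: 37→51, due 49, tardiness 2
Ticket 4: 51→68, due 41, tardiness 27
Sum = 0+0+3+1+2+27 = 33.
EDD (increasing due date): Ticket 6 Ticket 5 Ticket 1 Ticket 4 Ticket 2 Ticket 3.
Ticket 6: 0→11, due 22, tardiness 0
Ticket 5: 11→23, due 36, tardiness 0
Ticket 1: 23→29, due 40, tardiness 0
Ticket 4: 29→46, due 41, tardiness 5
Ticket 2: 46→60, due 49, tardiness 11
Ticket 3: 60→68, due 50, tardiness 18
Sum = 0+0+0+5+11+18 = 34.
FIFO (arrival order): Ticket 1 Ticket 2 Ticket 3 Ticket 4 Ticket 5 Ticket 6.
Ticket 1: 0→6, due 40, tardiness 0
Ticket 2: 6→20, due 49, tardiness 0
Ticket 3: 20→28, due 50, tardiness 0
Ticket 4: 28→45, due 41, tardiness 4
Ticket 5: 45→57, due 36, tardiness 21
Ticket 6: 57→68, due 22, tardiness 46
Sum = 0+0+0+4+21+46 = 71.
LPT (decreasing processing time): Ticket 4 Ticket 2 Ticket 5 Ticket 6 Ticket 3 Ticket 1.
Ticket 4: 0→17, due 41, tardiness 0
Ticket 2: 17→31, due 49, tardiness 0
Ticket 5: 31→43, due 36, tardiness 7
Ticket 6: 43→54, due 22, tardiness 32
Ticket 3: 54→62, due 50, tardiness 12
Ticket 1: 62→68, due 40, tardiness 28
Sum = 0+0+7+32+12+28 = 79.
SPT 33, EDD 34, FIFO 71, LPT 79 → minimum 33.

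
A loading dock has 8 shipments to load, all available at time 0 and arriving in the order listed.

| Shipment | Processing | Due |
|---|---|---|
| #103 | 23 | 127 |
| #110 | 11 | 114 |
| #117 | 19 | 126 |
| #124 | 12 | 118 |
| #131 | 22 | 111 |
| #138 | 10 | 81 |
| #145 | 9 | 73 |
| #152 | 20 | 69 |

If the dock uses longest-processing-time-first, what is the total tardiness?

LPT (decreasing processing time): #103 #131 #152 #117 #124 #110 #138 #145.
#103: 0→23, due 127, tardiness 0
#131: 23→45, due 111, tardiness 0
#152: 45→65, due 69, tardiness 0
#117: 65→84, due 126, tardiness 0
#124: 84→96, due 118, tardiness 0
#110: 96→107, due 114, tardiness 0
#138: 107→117, due 81, tardiness 36
#145: 117→126, due 73, tardiness 53
Sum = 0+0+0+0+0+0+36+53 = 89.

89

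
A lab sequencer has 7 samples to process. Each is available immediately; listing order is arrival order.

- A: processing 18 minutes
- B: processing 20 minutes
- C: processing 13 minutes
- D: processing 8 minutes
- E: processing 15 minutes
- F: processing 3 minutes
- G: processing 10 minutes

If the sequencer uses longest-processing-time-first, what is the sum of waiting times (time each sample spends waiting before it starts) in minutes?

LPT (decreasing processing time): B A E C G D F.
B: waits 0, runs 0→20
A: waits 20, runs 20→38
E: waits 38, runs 38→53
C: waits 53, runs 53→66
G: waits 66, runs 66→76
D: waits 76, runs 76→84
F: waits 84, runs 84→87
Sum = 0+20+38+53+66+76+84 = 337.

337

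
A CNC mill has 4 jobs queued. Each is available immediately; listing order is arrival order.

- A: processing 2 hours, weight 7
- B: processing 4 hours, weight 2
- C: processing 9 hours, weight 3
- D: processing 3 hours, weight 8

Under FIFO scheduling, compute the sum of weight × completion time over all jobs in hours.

FIFO (arrival order): A B C D.
A: finishes 2, weight 7, w·C = 14
B: finishes 6, weight 2, w·C = 12
C: finishes 15, weight 3, w·C = 45
D: finishes 18, weight 8, w·C = 144
Sum = 14+12+45+144 = 215.

215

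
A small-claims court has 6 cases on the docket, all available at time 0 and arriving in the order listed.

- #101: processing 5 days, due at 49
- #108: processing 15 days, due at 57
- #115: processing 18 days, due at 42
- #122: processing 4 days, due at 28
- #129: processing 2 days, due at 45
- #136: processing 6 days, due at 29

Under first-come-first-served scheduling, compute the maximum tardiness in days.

21

FIFO (arrival order): #101 #108 #115 #122 #129 #136.
#101: 0→5, due 49, tardiness 0
#108: 5→20, due 57, tardiness 0
#115: 20→38, due 42, tardiness 0
#122: 38→42, due 28, tardiness 14
#129: 42→44, due 45, tardiness 0
#136: 44→50, due 29, tardiness 21
Maximum = 21.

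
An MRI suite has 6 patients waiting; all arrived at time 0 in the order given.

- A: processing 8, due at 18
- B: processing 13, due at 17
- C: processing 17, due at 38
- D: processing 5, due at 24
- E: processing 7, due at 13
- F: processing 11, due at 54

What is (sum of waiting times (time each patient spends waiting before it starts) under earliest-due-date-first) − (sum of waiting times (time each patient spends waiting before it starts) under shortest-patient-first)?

EDD (increasing due date): E B A D C F.
E: waits 0, runs 0→7
B: waits 7, runs 7→20
A: waits 20, runs 20→28
D: waits 28, runs 28→33
C: waits 33, runs 33→50
F: waits 50, runs 50→61
Sum = 0+7+20+28+33+50 = 138.
SPT (increasing processing time): D E A F B C.
D: waits 0, runs 0→5
E: waits 5, runs 5→12
A: waits 12, runs 12→20
F: waits 20, runs 20→31
B: waits 31, runs 31→44
C: waits 44, runs 44→61
Sum = 0+5+12+20+31+44 = 112.
Difference = 138 − 112 = 26.

26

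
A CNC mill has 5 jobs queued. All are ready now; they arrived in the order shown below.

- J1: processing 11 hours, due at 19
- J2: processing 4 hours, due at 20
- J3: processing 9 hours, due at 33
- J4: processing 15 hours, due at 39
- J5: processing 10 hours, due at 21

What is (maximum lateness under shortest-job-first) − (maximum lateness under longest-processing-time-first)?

-14

SPT (increasing processing time): J2 J3 J5 J1 J4.
J2: 0→4, due 20, lateness -16
J3: 4→13, due 33, lateness -20
J5: 13→23, due 21, lateness 2
J1: 23→34, due 19, lateness 15
J4: 34→49, due 39, lateness 10
Maximum = 15.
LPT (decreasing processing time): J4 J1 J5 J3 J2.
J4: 0→15, due 39, lateness -24
J1: 15→26, due 19, lateness 7
J5: 26→36, due 21, lateness 15
J3: 36→45, due 33, lateness 12
J2: 45→49, due 20, lateness 29
Maximum = 29.
Difference = 15 − 29 = -14.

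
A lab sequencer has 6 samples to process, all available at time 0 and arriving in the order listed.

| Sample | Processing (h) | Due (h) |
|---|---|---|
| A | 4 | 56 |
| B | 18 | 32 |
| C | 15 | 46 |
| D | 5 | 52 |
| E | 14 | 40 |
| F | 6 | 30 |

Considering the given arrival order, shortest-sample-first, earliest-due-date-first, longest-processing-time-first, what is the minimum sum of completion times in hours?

163

FIFO (arrival order): A B C D E F.
A: 0→4
B: 4→22
C: 22→37
D: 37→42
E: 42→56
F: 56→62
Sum = 4+22+37+42+56+62 = 223.
SPT (increasing processing time): A D F E C B.
A: 0→4
D: 4→9
F: 9→15
E: 15→29
C: 29→44
B: 44→62
Sum = 4+9+15+29+44+62 = 163.
EDD (increasing due date): F B E C D A.
F: 0→6
B: 6→24
E: 24→38
C: 38→53
D: 53→58
A: 58→62
Sum = 6+24+38+53+58+62 = 241.
LPT (decreasing processing time): B C E F D A.
B: 0→18
C: 18→33
E: 33→47
F: 47→53
D: 53→58
A: 58→62
Sum = 18+33+47+53+58+62 = 271.
FIFO 223, SPT 163, EDD 241, LPT 271 → minimum 163.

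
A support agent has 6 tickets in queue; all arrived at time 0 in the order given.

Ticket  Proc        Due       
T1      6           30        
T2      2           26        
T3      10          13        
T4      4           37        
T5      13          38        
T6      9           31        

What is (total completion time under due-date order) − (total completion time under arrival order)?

9

EDD (increasing due date): T3 T2 T1 T6 T4 T5.
T3: 0→10
T2: 10→12
T1: 12→18
T6: 18→27
T4: 27→31
T5: 31→44
Sum = 10+12+18+27+31+44 = 142.
FIFO (arrival order): T1 T2 T3 T4 T5 T6.
T1: 0→6
T2: 6→8
T3: 8→18
T4: 18→22
T5: 22→35
T6: 35→44
Sum = 6+8+18+22+35+44 = 133.
Difference = 142 − 133 = 9.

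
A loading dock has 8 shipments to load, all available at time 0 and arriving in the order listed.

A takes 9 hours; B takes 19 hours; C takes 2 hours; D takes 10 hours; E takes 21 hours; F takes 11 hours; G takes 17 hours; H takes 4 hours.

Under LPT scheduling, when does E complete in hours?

21

LPT (decreasing processing time): E B G F D A H C.
E: 0→21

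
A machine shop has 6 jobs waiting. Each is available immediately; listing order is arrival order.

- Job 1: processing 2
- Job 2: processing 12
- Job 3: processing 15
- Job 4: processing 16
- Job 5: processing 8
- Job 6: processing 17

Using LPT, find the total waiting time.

LPT (decreasing processing time): Job 6 Job 4 Job 3 Job 2 Job 5 Job 1.
Job 6: waits 0, runs 0→17
Job 4: waits 17, runs 17→33
Job 3: waits 33, runs 33→48
Job 2: waits 48, runs 48→60
Job 5: waits 60, runs 60→68
Job 1: waits 68, runs 68→70
Sum = 0+17+33+48+60+68 = 226.

226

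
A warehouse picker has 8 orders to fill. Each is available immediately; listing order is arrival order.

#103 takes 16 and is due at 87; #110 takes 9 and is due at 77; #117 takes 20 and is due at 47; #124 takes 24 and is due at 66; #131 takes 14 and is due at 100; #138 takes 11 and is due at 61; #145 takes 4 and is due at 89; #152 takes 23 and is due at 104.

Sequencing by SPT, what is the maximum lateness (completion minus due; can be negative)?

55

SPT (increasing processing time): #145 #110 #138 #131 #103 #117 #152 #124.
#145: 0→4, due 89, lateness -85
#110: 4→13, due 77, lateness -64
#138: 13→24, due 61, lateness -37
#131: 24→38, due 100, lateness -62
#103: 38→54, due 87, lateness -33
#117: 54→74, due 47, lateness 27
#152: 74→97, due 104, lateness -7
#124: 97→121, due 66, lateness 55
Maximum = 55.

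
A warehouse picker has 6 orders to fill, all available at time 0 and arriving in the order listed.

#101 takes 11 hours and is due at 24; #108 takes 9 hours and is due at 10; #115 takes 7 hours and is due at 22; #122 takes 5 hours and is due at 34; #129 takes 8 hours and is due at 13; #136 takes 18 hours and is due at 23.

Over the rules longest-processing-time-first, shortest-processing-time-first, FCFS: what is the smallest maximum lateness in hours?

33

LPT (decreasing processing time): #136 #101 #108 #129 #115 #122.
#136: 0→18, due 23, lateness -5
#101: 18→29, due 24, lateness 5
#108: 29→38, due 10, lateness 28
#129: 38→46, due 13, lateness 33
#115: 46→53, due 22, lateness 31
#122: 53→58, due 34, lateness 24
Maximum = 33.
SPT (increasing processing time): #122 #115 #129 #108 #101 #136.
#122: 0→5, due 34, lateness -29
#115: 5→12, due 22, lateness -10
#129: 12→20, due 13, lateness 7
#108: 20→29, due 10, lateness 19
#101: 29→40, due 24, lateness 16
#136: 40→58, due 23, lateness 35
Maximum = 35.
FIFO (arrival order): #101 #108 #115 #122 #129 #136.
#101: 0→11, due 24, lateness -13
#108: 11→20, due 10, lateness 10
#115: 20→27, due 22, lateness 5
#122: 27→32, due 34, lateness -2
#129: 32→40, due 13, lateness 27
#136: 40→58, due 23, lateness 35
Maximum = 35.
LPT 33, SPT 35, FIFO 35 → minimum 33.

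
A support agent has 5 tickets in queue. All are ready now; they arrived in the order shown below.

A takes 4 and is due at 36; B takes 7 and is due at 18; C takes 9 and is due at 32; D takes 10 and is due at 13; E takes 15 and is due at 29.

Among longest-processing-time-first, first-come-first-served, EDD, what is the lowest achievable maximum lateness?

LPT (decreasing processing time): E D C B A.
E: 0→15, due 29, lateness -14
D: 15→25, due 13, lateness 12
C: 25→34, due 32, lateness 2
B: 34→41, due 18, lateness 23
A: 41→45, due 36, lateness 9
Maximum = 23.
FIFO (arrival order): A B C D E.
A: 0→4, due 36, lateness -32
B: 4→11, due 18, lateness -7
C: 11→20, due 32, lateness -12
D: 20→30, due 13, lateness 17
E: 30→45, due 29, lateness 16
Maximum = 17.
EDD (increasing due date): D B E C A.
D: 0→10, due 13, lateness -3
B: 10→17, due 18, lateness -1
E: 17→32, due 29, lateness 3
C: 32→41, due 32, lateness 9
A: 41→45, due 36, lateness 9
Maximum = 9.
LPT 23, FIFO 17, EDD 9 → minimum 9.

9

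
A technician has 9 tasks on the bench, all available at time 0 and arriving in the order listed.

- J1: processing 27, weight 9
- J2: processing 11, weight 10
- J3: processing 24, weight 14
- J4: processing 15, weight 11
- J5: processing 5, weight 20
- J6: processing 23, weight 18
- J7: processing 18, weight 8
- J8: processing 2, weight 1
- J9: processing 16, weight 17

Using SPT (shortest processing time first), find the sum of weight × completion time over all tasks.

6539

SPT (increasing processing time): J8 J5 J2 J4 J9 J7 J6 J3 J1.
J8: finishes 2, weight 1, w·C = 2
J5: finishes 7, weight 20, w·C = 140
J2: finishes 18, weight 10, w·C = 180
J4: finishes 33, weight 11, w·C = 363
J9: finishes 49, weight 17, w·C = 833
J7: finishes 67, weight 8, w·C = 536
J6: finishes 90, weight 18, w·C = 1620
J3: finishes 114, weight 14, w·C = 1596
J1: finishes 141, weight 9, w·C = 1269
Sum = 2+140+180+363+833+536+1620+1596+1269 = 6539.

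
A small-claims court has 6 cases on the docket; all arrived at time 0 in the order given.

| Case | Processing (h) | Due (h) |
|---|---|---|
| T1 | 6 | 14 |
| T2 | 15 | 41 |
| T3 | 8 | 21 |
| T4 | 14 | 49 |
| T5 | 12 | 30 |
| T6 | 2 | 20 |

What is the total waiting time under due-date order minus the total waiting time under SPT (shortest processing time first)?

5

EDD (increasing due date): T1 T6 T3 T5 T2 T4.
T1: waits 0, runs 0→6
T6: waits 6, runs 6→8
T3: waits 8, runs 8→16
T5: waits 16, runs 16→28
T2: waits 28, runs 28→43
T4: waits 43, runs 43→57
Sum = 0+6+8+16+28+43 = 101.
SPT (increasing processing time): T6 T1 T3 T5 T4 T2.
T6: waits 0, runs 0→2
T1: waits 2, runs 2→8
T3: waits 8, runs 8→16
T5: waits 16, runs 16→28
T4: waits 28, runs 28→42
T2: waits 42, runs 42→57
Sum = 0+2+8+16+28+42 = 96.
Difference = 101 − 96 = 5.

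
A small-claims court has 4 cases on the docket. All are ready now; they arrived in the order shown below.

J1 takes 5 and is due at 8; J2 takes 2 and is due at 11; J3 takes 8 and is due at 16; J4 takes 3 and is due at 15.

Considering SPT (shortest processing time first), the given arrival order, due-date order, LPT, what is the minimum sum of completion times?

SPT (increasing processing time): J2 J4 J1 J3.
J2: 0→2
J4: 2→5
J1: 5→10
J3: 10→18
Sum = 2+5+10+18 = 35.
FIFO (arrival order): J1 J2 J3 J4.
J1: 0→5
J2: 5→7
J3: 7→15
J4: 15→18
Sum = 5+7+15+18 = 45.
EDD (increasing due date): J1 J2 J4 J3.
J1: 0→5
J2: 5→7
J4: 7→10
J3: 10→18
Sum = 5+7+10+18 = 40.
LPT (decreasing processing time): J3 J1 J4 J2.
J3: 0→8
J1: 8→13
J4: 13→16
J2: 16→18
Sum = 8+13+16+18 = 55.
SPT 35, FIFO 45, EDD 40, LPT 55 → minimum 35.

35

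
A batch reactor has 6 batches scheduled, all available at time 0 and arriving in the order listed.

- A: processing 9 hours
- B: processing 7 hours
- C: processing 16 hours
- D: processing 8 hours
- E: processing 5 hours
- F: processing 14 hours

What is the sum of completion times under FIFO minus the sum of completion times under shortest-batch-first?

33

FIFO (arrival order): A B C D E F.
A: 0→9
B: 9→16
C: 16→32
D: 32→40
E: 40→45
F: 45→59
Sum = 9+16+32+40+45+59 = 201.
SPT (increasing processing time): E B D A F C.
E: 0→5
B: 5→12
D: 12→20
A: 20→29
F: 29→43
C: 43→59
Sum = 5+12+20+29+43+59 = 168.
Difference = 201 − 168 = 33.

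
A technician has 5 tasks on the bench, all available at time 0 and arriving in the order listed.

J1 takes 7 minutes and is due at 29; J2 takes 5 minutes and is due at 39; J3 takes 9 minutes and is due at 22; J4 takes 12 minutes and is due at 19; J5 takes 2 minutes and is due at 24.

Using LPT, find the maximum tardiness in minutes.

11

LPT (decreasing processing time): J4 J3 J1 J2 J5.
J4: 0→12, due 19, tardiness 0
J3: 12→21, due 22, tardiness 0
J1: 21→28, due 29, tardiness 0
J2: 28→33, due 39, tardiness 0
J5: 33→35, due 24, tardiness 11
Maximum = 11.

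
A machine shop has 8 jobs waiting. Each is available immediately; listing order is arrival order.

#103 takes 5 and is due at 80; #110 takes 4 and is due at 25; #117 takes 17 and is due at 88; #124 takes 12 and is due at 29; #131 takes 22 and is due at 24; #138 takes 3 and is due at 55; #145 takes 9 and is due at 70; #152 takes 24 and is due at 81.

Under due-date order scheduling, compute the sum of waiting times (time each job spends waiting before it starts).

311

EDD (increasing due date): #131 #110 #124 #138 #145 #103 #152 #117.
#131: waits 0, runs 0→22
#110: waits 22, runs 22→26
#124: waits 26, runs 26→38
#138: waits 38, runs 38→41
#145: waits 41, runs 41→50
#103: waits 50, runs 50→55
#152: waits 55, runs 55→79
#117: waits 79, runs 79→96
Sum = 0+22+26+38+41+50+55+79 = 311.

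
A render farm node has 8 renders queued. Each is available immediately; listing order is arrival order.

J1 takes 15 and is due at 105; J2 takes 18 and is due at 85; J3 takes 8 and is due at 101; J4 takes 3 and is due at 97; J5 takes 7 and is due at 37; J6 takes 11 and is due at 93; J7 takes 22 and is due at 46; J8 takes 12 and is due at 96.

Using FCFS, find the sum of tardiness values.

52

FIFO (arrival order): J1 J2 J3 J4 J5 J6 J7 J8.
J1: 0→15, due 105, tardiness 0
J2: 15→33, due 85, tardiness 0
J3: 33→41, due 101, tardiness 0
J4: 41→44, due 97, tardiness 0
J5: 44→51, due 37, tardiness 14
J6: 51→62, due 93, tardiness 0
J7: 62→84, due 46, tardiness 38
J8: 84→96, due 96, tardiness 0
Sum = 0+0+0+0+14+0+38+0 = 52.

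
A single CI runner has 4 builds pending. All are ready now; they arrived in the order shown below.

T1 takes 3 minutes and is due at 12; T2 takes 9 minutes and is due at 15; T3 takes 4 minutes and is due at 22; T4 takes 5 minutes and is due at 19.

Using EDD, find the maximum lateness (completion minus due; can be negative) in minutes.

-1

EDD (increasing due date): T1 T2 T4 T3.
T1: 0→3, due 12, lateness -9
T2: 3→12, due 15, lateness -3
T4: 12→17, due 19, lateness -2
T3: 17→21, due 22, lateness -1
Maximum = -1.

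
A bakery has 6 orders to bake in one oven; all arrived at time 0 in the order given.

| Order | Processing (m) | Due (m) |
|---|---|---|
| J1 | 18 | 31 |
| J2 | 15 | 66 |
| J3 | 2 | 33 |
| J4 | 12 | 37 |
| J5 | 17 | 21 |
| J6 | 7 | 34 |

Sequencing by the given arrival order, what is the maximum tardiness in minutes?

43

FIFO (arrival order): J1 J2 J3 J4 J5 J6.
J1: 0→18, due 31, tardiness 0
J2: 18→33, due 66, tardiness 0
J3: 33→35, due 33, tardiness 2
J4: 35→47, due 37, tardiness 10
J5: 47→64, due 21, tardiness 43
J6: 64→71, due 34, tardiness 37
Maximum = 43.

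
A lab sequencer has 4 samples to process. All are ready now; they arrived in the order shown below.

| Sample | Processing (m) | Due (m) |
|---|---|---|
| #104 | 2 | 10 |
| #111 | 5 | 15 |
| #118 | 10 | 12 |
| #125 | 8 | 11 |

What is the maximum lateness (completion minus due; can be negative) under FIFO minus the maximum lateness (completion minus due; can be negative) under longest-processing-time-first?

FIFO (arrival order): #104 #111 #118 #125.
#104: 0→2, due 10, lateness -8
#111: 2→7, due 15, lateness -8
#118: 7→17, due 12, lateness 5
#125: 17→25, due 11, lateness 14
Maximum = 14.
LPT (decreasing processing time): #118 #125 #111 #104.
#118: 0→10, due 12, lateness -2
#125: 10→18, due 11, lateness 7
#111: 18→23, due 15, lateness 8
#104: 23→25, due 10, lateness 15
Maximum = 15.
Difference = 14 − 15 = -1.

-1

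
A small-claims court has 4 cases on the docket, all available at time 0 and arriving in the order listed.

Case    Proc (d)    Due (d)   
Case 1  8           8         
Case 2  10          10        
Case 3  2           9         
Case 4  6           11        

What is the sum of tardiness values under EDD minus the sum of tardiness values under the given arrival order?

EDD (increasing due date): Case 1 Case 3 Case 2 Case 4.
Case 1: 0→8, due 8, tardiness 0
Case 3: 8→10, due 9, tardiness 1
Case 2: 10→20, due 10, tardiness 10
Case 4: 20→26, due 11, tardiness 15
Sum = 0+1+10+15 = 26.
FIFO (arrival order): Case 1 Case 2 Case 3 Case 4.
Case 1: 0→8, due 8, tardiness 0
Case 2: 8→18, due 10, tardiness 8
Case 3: 18→20, due 9, tardiness 11
Case 4: 20→26, due 11, tardiness 15
Sum = 0+8+11+15 = 34.
Difference = 26 − 34 = -8.

-8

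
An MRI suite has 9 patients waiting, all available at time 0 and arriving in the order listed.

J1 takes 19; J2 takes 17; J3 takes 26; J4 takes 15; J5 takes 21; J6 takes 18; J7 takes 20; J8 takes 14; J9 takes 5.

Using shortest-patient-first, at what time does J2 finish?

51

SPT (increasing processing time): J9 J8 J4 J2 J6 J1 J7 J5 J3.
J9: 0→5
J8: 5→19
J4: 19→34
J2: 34→51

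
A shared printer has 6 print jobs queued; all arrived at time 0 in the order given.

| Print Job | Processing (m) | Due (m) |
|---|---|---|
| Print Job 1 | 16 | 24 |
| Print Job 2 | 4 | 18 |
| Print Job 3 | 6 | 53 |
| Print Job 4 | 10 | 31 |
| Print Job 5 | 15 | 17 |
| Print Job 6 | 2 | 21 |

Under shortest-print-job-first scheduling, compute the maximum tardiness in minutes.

29

SPT (increasing processing time): Print Job 6 Print Job 2 Print Job 3 Print Job 4 Print Job 5 Print Job 1.
Print Job 6: 0→2, due 21, tardiness 0
Print Job 2: 2→6, due 18, tardiness 0
Print Job 3: 6→12, due 53, tardiness 0
Print Job 4: 12→22, due 31, tardiness 0
Print Job 5: 22→37, due 17, tardiness 20
Print Job 1: 37→53, due 24, tardiness 29
Maximum = 29.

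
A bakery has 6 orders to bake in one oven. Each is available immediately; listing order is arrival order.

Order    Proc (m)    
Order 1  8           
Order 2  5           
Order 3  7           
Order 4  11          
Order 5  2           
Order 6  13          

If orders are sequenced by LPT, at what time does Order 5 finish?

LPT (decreasing processing time): Order 6 Order 4 Order 1 Order 3 Order 2 Order 5.
Order 6: 0→13
Order 4: 13→24
Order 1: 24→32
Order 3: 32→39
Order 2: 39→44
Order 5: 44→46

46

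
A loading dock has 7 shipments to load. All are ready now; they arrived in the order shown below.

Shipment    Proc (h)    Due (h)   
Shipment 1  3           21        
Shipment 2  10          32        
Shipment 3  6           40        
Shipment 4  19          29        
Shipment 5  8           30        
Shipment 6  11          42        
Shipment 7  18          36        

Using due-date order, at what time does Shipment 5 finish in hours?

30

EDD (increasing due date): Shipment 1 Shipment 4 Shipment 5 Shipment 2 Shipment 7 Shipment 3 Shipment 6.
Shipment 1: 0→3
Shipment 4: 3→22
Shipment 5: 22→30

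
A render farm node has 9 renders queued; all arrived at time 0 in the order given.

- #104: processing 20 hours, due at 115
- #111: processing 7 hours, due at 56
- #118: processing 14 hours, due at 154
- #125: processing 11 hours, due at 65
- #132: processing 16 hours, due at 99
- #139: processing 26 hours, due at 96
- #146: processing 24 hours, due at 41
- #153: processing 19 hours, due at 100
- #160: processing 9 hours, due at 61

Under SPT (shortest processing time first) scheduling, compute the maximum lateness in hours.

SPT (increasing processing time): #111 #160 #125 #118 #132 #153 #104 #146 #139.
#111: 0→7, due 56, lateness -49
#160: 7→16, due 61, lateness -45
#125: 16→27, due 65, lateness -38
#118: 27→41, due 154, lateness -113
#132: 41→57, due 99, lateness -42
#153: 57→76, due 100, lateness -24
#104: 76→96, due 115, lateness -19
#146: 96→120, due 41, lateness 79
#139: 120→146, due 96, lateness 50
Maximum = 79.

79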